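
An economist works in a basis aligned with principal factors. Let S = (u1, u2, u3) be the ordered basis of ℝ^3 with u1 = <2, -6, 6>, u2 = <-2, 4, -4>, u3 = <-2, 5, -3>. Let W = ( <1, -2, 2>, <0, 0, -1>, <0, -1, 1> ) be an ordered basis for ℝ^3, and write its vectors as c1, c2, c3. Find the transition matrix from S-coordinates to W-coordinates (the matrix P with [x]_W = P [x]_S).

[[2, -2, -2], [0, 0, -2], [2, 0, -1]]

Take x = uj: its S-coordinates are the j-th standard unit vector, so P e_j — column j of P — equals [uj]_W.
u1 = 2c1 + 0·c2 + 2c3, giving column 1 = <2, 0, 2>; repeating for each j gives P = [[2, -2, -2], [0, 0, -2], [2, 0, -1]].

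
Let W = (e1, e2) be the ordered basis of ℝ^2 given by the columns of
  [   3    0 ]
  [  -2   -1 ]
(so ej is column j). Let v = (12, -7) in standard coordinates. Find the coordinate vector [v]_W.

Write v = c_1 e1 + c_2 e2 and solve for the c_i.
System: 3c_1 + 0c_2 = 12, -2c_1 - c_2 = -7; solving gives c_1 = 4, c_2 = -1.
Check: 4e1 - e2 = (12, -7).

(4, -1)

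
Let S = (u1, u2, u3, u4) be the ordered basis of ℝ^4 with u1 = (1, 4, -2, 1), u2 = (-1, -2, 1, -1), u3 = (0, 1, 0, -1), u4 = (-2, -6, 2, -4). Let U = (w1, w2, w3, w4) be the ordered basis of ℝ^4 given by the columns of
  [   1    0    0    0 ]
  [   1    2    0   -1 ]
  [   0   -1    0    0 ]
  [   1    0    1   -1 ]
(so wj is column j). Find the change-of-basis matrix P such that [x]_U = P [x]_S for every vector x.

Take x = uj: its S-coordinates are the j-th standard unit vector, so P e_j — column j of P — equals [uj]_U.
u1 = w1 + 2w2 + w3 + w4, giving column 1 = (1, 2, 1, 1); repeating for each j gives P = [[1, -1, 0, -2], [2, -1, 0, -2], [1, -1, -2, -2], [1, -1, -1, 0]].

[[1, -1, 0, -2], [2, -1, 0, -2], [1, -1, -2, -2], [1, -1, -1, 0]]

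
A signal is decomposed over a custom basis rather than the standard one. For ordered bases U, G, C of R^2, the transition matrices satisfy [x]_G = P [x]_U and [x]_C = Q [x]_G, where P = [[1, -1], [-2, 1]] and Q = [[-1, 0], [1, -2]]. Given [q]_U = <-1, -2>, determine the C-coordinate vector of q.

<-1, 1>

First [q]_G = P [q]_U = <1, 0>.
Then [q]_C = Q [q]_G = <-1, 1>.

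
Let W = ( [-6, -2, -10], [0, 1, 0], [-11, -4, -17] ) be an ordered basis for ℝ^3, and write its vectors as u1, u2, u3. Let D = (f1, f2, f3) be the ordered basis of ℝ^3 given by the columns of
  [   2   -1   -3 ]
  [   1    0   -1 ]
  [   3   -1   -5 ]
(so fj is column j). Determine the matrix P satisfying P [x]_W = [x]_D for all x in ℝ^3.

Let M have columns uj and N have columns fj. Then for every x, N [x]_D = x = M [x]_W, so P = N^(-1) M.
Since det N = -1, N^(-1) has integer entries; multiplying gives P = [[0, 2, -2], [0, 1, 1], [2, 1, 2]].

[[0, 2, -2], [0, 1, 1], [2, 1, 2]]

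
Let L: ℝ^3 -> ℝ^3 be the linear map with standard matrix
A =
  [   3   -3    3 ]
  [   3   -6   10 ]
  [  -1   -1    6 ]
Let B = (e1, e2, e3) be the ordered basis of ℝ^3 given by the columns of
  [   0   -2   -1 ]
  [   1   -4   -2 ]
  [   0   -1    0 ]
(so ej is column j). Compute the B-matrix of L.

Let P have columns e1, ..., e3. Then [L]_B = P^(-1) A P.
Here det P = 1, so P^(-1) is integer; computing A P first and then P^(-1)(A P) gives [[0, 2, 3], [1, 0, -3], [1, -3, 3]].

[[0, 2, 3], [1, 0, -3], [1, -3, 3]]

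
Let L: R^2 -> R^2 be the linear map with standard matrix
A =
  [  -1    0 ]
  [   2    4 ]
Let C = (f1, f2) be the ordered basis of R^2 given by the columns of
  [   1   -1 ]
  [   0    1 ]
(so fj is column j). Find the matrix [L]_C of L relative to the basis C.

The j-th column of [L]_C is [L(fj)]_C.
L(f1) = A f1 = <-1, 2> = f1 + 2f2, so column 1 is <1, 2>.
Repeating for f2 and assembling the columns gives [[1, 3], [2, 2]].

[[1, 3], [2, 2]]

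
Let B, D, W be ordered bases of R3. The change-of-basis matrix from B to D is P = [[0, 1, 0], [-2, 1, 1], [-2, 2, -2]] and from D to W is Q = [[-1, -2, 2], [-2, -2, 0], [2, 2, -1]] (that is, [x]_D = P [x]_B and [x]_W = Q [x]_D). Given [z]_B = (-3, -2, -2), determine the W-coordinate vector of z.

Composing the changes, [z]_W = Q P [z]_B.
Q P = [[0, 1, -6], [4, -4, -2], [-2, 2, 4]]; applying this to (-3, -2, -2) gives (10, 0, -6).

(10, 0, -6)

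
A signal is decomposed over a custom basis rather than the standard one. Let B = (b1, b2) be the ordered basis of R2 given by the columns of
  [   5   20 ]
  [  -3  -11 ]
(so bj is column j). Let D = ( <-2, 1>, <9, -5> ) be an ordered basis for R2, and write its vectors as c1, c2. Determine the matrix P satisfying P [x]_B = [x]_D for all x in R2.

Column j of P is [bj]_D, since P maps B-coordinates to D-coordinates.
Expressing b1 in D: b1 = 2c1 + c2, so column 1 of P is <2, 1>.
Doing the same for each bj gives P = [[2, -1], [1, 2]].

[[2, -1], [1, 2]]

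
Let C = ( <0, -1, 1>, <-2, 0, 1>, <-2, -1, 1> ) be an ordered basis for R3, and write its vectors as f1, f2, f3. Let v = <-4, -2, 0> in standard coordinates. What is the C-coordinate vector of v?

<-2, -2, 4>

Write v = c_1 f1 + ... + c_3 f3 and solve for the c_i.
Gaussian elimination on [M | v] yields c = (-2, -2, 4).
Check: -2f1 - 2f2 + 4f3 = <-4, -2, 0>.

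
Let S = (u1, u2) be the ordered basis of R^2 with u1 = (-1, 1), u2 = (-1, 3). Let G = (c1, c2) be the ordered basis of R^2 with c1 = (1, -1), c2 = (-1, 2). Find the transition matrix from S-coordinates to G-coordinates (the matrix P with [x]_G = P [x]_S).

Take x = uj: its S-coordinates are the j-th standard unit vector, so P e_j — column j of P — equals [uj]_G.
u1 = -c1 + 0·c2, giving column 1 = (-1, 0); repeating for each j gives P = [[-1, 1], [0, 2]].

[[-1, 1], [0, 2]]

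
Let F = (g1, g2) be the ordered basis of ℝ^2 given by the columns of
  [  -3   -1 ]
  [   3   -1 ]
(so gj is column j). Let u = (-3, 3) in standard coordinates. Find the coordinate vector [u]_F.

Write u = c_1 g1 + c_2 g2 and solve for the c_i.
System: -3c_1 - c_2 = -3, 3c_1 - c_2 = 3; solving gives c_1 = 1, c_2 = 0.
Check: g1 + 0·g2 = (-3, 3).

(1, 0)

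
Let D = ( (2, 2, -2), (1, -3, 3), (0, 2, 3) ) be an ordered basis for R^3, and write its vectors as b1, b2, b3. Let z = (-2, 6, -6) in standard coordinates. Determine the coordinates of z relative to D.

We seek scalars with c_1 b1 + ... + c_3 b3 = z; equivalently solve M c = z where the columns of M are b1, ..., b3.
Gaussian elimination on [M | z] yields c = (0, -2, 0).
Check: 0·b1 - 2b2 + 0·b3 = (-2, 6, -6).

(0, -2, 0)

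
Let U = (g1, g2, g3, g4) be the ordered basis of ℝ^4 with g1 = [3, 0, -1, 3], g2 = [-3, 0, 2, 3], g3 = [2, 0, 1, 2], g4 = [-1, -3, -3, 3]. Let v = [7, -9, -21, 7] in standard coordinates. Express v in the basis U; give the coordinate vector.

We seek scalars with c_1 g1 + ... + c_4 g4 = v; equivalently solve M c = v where the columns of M are g1, ..., g4.
Gaussian elimination on [M | v] yields c = (4, -2, -4, 3).
Check: 4g1 - 2g2 - 4g3 + 3g4 = [7, -9, -21, 7].

[4, -2, -4, 3]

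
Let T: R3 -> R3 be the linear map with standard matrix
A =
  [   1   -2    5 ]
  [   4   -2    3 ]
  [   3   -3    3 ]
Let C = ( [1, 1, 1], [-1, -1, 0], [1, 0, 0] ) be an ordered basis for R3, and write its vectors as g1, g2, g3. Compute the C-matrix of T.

Let P have columns g1, ..., g3. Then [T]_C = P^(-1) A P.
Here det P = 1, so P^(-1) is integer; computing A P first and then P^(-1)(A P) gives [[3, 0, 3], [-2, 2, -1], [-1, 3, -3]].

[[3, 0, 3], [-2, 2, -1], [-1, 3, -3]]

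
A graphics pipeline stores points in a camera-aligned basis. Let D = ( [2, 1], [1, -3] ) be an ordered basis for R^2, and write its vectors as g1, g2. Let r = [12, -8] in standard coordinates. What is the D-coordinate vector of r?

[4, 4]

Write r = c_1 g1 + c_2 g2 and solve for the c_i.
System: 2c_1 + c_2 = 12, c_1 - 3c_2 = -8; solving gives c_1 = 4, c_2 = 4.
Check: 4g1 + 4g2 = [12, -8].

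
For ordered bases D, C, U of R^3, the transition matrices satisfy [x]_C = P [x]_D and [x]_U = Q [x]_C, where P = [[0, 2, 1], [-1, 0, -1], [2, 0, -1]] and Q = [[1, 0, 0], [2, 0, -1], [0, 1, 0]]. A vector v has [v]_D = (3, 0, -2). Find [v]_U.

(-2, -12, -1)

Apply P to get C-coordinates (-2, -1, 8), then Q to get U-coordinates.
The result is [v]_U = (-2, -12, -1).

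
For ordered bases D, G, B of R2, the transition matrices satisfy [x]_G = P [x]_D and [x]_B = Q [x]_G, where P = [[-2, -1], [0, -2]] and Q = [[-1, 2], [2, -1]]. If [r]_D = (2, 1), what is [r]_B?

First [r]_G = P [r]_D = (-5, -2).
Then [r]_B = Q [r]_G = (1, -8).

(1, -8)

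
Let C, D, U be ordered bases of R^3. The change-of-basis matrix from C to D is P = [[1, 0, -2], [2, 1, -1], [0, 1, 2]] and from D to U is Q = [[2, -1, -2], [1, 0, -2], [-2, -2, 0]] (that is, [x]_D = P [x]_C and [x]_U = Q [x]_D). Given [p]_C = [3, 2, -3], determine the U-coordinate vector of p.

Apply P to get D-coordinates [9, 11, -4], then Q to get U-coordinates.
The result is [p]_U = [15, 17, -40].

[15, 17, -40]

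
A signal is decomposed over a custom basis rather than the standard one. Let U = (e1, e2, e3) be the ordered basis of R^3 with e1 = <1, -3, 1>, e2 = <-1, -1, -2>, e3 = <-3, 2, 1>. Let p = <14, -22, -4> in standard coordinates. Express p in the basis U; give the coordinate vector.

Write p = c_1 e1 + ... + c_3 e3 and solve for the c_i.
Solving this 3x3 system gives c = (4, 2, -4).
Check: 4e1 + 2e2 - 4e3 = <14, -22, -4>.

<4, 2, -4>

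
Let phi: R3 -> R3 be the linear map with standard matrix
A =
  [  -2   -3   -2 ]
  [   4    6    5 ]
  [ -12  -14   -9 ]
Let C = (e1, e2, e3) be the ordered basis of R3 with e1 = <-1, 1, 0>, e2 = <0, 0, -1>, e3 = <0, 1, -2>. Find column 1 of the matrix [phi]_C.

Column 1 of [phi]_C is the C-coordinate vector of phi(e1).
In standard coordinates phi(e1) = A e1 = <-1, 2, -2>.
Converting to C: <-1, 2, -2> = e1 + 0·e2 + e3, so the coordinate vector is <1, 0, 1>.

<1, 0, 1>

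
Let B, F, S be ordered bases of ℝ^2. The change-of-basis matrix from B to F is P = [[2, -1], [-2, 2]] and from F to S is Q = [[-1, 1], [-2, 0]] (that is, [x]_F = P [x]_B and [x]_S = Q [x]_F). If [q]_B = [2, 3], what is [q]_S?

First [q]_F = P [q]_B = [1, 2].
Then [q]_S = Q [q]_F = [1, -2].

[1, -2]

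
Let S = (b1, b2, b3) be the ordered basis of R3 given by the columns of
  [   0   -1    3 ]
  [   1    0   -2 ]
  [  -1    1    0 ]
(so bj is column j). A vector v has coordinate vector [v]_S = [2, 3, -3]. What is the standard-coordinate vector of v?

v = M [v]_S, where M has columns b1, ..., b3.
Carrying out the matrix-vector product, v = [-12, 8, 1].

[-12, 8, 1]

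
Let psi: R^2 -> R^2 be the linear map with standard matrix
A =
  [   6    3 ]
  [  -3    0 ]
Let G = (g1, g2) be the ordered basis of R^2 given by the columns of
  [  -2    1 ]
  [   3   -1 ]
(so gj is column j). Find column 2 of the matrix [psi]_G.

Compute psi(g2) = A g2 = (3, -3) in standard coordinates.
Then write this in G-coordinates: solve for y in y_1 g1 + y_2 g2 = (3, -3).
This gives y = (0, 3), which is column 2 of [psi]_G.

(0, 3)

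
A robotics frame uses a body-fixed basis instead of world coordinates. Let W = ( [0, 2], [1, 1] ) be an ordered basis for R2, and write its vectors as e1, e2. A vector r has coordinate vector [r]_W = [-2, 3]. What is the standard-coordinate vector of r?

[3, -1]

r = M [r]_W, where M has columns e1, e2.
Carrying out the matrix-vector product, r = [3, -1].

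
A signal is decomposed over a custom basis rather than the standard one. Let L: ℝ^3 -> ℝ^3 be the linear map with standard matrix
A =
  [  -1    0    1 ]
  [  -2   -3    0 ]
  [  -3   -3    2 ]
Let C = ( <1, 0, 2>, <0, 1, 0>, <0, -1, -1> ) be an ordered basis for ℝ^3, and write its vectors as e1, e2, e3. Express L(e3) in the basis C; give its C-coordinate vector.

<-1, 0, -3>

Column 3 of [L]_C is the C-coordinate vector of L(e3).
In standard coordinates L(e3) = A e3 = <-1, 3, 1>.
Converting to C: <-1, 3, 1> = -e1 + 0·e2 - 3e3, so the coordinate vector is <-1, 0, -3>.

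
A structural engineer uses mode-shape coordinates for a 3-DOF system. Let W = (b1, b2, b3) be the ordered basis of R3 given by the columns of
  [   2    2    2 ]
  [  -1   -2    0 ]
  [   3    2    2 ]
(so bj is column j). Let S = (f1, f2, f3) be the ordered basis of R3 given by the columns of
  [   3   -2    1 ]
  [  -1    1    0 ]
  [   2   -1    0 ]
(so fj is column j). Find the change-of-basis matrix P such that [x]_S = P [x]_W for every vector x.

[[2, 0, 2], [1, -2, 2], [-2, -2, 0]]

Take x = bj: its W-coordinates are the j-th standard unit vector, so P e_j — column j of P — equals [bj]_S.
b1 = 2f1 + f2 - 2f3, giving column 1 = [2, 1, -2]; repeating for each j gives P = [[2, 0, 2], [1, -2, 2], [-2, -2, 0]].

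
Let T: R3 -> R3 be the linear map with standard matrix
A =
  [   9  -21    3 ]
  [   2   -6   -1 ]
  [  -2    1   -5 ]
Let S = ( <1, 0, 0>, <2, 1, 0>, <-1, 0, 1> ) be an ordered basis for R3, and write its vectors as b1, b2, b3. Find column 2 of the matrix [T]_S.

Compute T(b2) = A b2 = <-3, -2, -3> in standard coordinates.
Then write this in S-coordinates: solve for y in y_1 b1 + ... + y_3 b3 = <-3, -2, -3>.
This gives y = <-2, -2, -3>, which is column 2 of [T]_S.

<-2, -2, -3>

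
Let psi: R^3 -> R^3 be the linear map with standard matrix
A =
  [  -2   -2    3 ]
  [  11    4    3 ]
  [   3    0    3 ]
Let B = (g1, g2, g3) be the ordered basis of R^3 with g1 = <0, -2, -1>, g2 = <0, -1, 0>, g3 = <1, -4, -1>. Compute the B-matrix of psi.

[[2, -2, -3], [3, 0, 2], [1, 2, 3]]

The j-th column of [psi]_B is [psi(gj)]_B.
psi(g1) = A g1 = <1, -11, -3> = 2g1 + 3g2 + g3, so column 1 is <2, 3, 1>.
Repeating for g2, g3 and assembling the columns gives [[2, -2, -3], [3, 0, 2], [1, 2, 3]].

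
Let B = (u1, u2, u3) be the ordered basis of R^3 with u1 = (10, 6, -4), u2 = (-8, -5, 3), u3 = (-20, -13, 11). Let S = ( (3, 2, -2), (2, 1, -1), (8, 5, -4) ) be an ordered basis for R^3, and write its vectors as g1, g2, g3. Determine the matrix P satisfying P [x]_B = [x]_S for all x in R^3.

Take x = uj: its B-coordinates are the j-th standard unit vector, so P e_j — column j of P — equals [uj]_S.
u1 = -2g1 + 0·g2 + 2g3, giving column 1 = (-2, 0, 2); repeating for each j gives P = [[-2, 2, -2], [0, 1, 1], [2, -2, -2]].

[[-2, 2, -2], [0, 1, 1], [2, -2, -2]]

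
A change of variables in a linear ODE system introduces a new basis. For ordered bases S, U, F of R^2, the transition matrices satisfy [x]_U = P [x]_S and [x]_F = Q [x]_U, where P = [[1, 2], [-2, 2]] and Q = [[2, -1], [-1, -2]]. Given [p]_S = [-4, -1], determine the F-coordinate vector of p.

[-18, -6]

First [p]_U = P [p]_S = [-6, 6].
Then [p]_F = Q [p]_U = [-18, -6].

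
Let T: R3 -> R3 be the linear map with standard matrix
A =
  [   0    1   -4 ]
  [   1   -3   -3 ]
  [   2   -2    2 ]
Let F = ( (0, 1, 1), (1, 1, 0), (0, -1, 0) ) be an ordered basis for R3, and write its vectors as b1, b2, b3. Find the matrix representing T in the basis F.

Let P have columns b1, ..., b3. Then [T]_F = P^(-1) A P.
Here det P = -1, so P^(-1) is integer; computing A P first and then P^(-1)(A P) gives [[0, 0, 2], [-3, 1, -1], [3, 3, -2]].

[[0, 0, 2], [-3, 1, -1], [3, 3, -2]]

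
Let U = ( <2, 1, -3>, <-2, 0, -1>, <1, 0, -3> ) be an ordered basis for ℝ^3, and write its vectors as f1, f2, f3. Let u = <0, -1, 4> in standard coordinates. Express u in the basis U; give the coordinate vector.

<-1, -1, 0>

We seek scalars with c_1 f1 + ... + c_3 f3 = u; equivalently solve M c = u where the columns of M are f1, ..., f3.
Row-reducing the augmented matrix [M | u] gives c = (-1, -1, 0).
Check: -f1 - f2 + 0·f3 = <0, -1, 4>.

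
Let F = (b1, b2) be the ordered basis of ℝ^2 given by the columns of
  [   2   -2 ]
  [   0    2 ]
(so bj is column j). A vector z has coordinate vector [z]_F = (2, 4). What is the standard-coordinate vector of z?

By definition z = 2b1 + 4b2.
Summing componentwise gives (-4, 8).

(-4, 8)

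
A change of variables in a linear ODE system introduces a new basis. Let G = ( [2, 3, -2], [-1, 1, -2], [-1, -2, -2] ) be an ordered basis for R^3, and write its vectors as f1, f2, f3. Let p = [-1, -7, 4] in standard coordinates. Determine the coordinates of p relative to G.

[-1, -2, 1]

Write p = c_1 f1 + ... + c_3 f3 and solve for the c_i.
Gaussian elimination on [M | p] yields c = (-1, -2, 1).
Check: -f1 - 2f2 + f3 = [-1, -7, 4].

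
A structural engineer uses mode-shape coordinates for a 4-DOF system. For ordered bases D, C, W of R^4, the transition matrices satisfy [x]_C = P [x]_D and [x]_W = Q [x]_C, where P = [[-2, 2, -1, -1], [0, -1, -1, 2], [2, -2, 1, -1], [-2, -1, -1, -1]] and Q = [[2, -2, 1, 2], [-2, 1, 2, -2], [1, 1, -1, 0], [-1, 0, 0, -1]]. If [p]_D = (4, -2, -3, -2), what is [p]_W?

Composing the changes, [p]_W = Q P [p]_D.
Q P = [[-6, 2, -1, -9], [12, -7, 5, 4], [-4, 3, -3, 2], [4, -1, 2, 2]]; applying this to (4, -2, -3, -2) gives (-7, 39, -17, 8).

(-7, 39, -17, 8)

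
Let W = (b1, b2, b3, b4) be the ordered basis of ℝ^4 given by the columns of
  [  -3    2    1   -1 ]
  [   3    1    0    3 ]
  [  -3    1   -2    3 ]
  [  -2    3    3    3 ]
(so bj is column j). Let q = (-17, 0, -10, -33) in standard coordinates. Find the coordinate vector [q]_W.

(3, -3, -4, -2)

We seek scalars with c_1 b1 + ... + c_4 b4 = q; equivalently solve M c = q where the columns of M are b1, ..., b4.
Solving this 4x4 system gives c = (3, -3, -4, -2).
Check: 3b1 - 3b2 - 4b3 - 2b4 = (-17, 0, -10, -33).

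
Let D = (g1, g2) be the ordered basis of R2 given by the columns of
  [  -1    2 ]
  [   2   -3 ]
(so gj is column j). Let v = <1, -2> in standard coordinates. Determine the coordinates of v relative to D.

<-1, 0>

Write v = c_1 g1 + c_2 g2 and solve for the c_i.
System: -c_1 + 2c_2 = 1, 2c_1 - 3c_2 = -2; solving gives c_1 = -1, c_2 = 0.
Check: -g1 + 0·g2 = <1, -2>.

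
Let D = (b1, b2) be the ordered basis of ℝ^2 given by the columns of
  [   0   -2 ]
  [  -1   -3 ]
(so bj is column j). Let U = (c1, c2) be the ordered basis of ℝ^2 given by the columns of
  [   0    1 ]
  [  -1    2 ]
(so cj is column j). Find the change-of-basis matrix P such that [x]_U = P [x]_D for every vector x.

[[1, -1], [0, -2]]

Column j of P is [bj]_U, since P maps D-coordinates to U-coordinates.
Expressing b1 in U: b1 = c1 + 0·c2, so column 1 of P is <1, 0>.
Doing the same for each bj gives P = [[1, -1], [0, -2]].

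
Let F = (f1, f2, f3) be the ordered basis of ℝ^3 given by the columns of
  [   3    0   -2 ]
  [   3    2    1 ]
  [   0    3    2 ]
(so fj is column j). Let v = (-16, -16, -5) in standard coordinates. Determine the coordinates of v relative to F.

(-4, -3, 2)

[v]_F is the unique c with M c = v, where M has columns f1, ..., f3.
Row-reducing the augmented matrix [M | v] gives c = (-4, -3, 2).
Check: -4f1 - 3f2 + 2f3 = (-16, -16, -5).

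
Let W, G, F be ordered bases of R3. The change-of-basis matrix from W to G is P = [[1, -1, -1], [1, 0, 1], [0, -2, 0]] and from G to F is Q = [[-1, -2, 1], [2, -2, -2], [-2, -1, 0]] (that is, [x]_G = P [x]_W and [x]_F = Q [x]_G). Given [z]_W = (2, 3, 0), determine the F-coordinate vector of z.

Composing the changes, [z]_F = Q P [z]_W.
Q P = [[-3, -1, -1], [0, 2, -4], [-3, 2, 1]]; applying this to (2, 3, 0) gives (-9, 6, 0).

(-9, 6, 0)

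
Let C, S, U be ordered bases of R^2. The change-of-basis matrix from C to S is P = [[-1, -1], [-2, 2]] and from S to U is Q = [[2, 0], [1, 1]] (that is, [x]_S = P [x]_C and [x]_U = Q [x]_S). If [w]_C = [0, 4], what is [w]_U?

[-8, 4]

First [w]_S = P [w]_C = [-4, 8].
Then [w]_U = Q [w]_S = [-8, 4].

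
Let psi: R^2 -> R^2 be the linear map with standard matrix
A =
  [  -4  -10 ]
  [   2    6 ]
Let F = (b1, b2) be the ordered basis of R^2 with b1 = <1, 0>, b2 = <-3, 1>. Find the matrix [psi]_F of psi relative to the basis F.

Let P have columns b1, b2. Then [psi]_F = P^(-1) A P.
Here det P = 1, so P^(-1) is integer; computing A P first and then P^(-1)(A P) gives [[2, 2], [2, 0]].

[[2, 2], [2, 0]]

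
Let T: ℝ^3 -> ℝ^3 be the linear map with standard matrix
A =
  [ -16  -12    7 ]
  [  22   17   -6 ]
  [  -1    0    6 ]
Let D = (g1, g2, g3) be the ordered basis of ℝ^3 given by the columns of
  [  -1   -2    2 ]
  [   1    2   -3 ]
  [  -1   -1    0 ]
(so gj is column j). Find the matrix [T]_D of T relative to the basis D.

The j-th column of [T]_D is [T(gj)]_D.
T(g1) = A g1 = <-3, 1, -5> = 3g1 + 2g2 + 2g3, so column 1 is <3, 2, 2>.
Repeating for g2, g3 and assembling the columns gives [[3, 3, 2], [2, 1, 0], [2, 3, 3]].

[[3, 3, 2], [2, 1, 0], [2, 3, 3]]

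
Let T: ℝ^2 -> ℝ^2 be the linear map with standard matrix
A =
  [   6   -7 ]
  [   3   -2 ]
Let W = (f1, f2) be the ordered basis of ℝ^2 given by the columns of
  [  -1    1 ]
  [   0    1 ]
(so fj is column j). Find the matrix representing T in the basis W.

The j-th column of [T]_W is [T(fj)]_W.
T(f1) = A f1 = <-6, -3> = 3f1 - 3f2, so column 1 is <3, -3>.
Repeating for f2 and assembling the columns gives [[3, 2], [-3, 1]].

[[3, 2], [-3, 1]]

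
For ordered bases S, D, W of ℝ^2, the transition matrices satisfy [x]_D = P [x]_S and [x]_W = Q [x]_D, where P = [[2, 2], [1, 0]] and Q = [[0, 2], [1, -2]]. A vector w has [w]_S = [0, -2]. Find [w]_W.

[0, -4]

Composing the changes, [w]_W = Q P [w]_S.
Q P = [[2, 0], [0, 2]]; applying this to [0, -2] gives [0, -4].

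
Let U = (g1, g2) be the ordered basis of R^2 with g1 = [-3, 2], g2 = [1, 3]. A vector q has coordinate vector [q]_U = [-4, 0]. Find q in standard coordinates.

[12, -8]

q = M [q]_U, where M has columns g1, g2.
Carrying out the matrix-vector product, q = [12, -8].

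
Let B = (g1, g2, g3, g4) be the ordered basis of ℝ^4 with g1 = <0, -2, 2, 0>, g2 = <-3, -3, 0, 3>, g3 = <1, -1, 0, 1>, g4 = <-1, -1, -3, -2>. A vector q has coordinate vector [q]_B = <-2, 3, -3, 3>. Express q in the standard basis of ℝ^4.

<-15, -5, -13, 0>

The coordinates say q = -2g1 + 3g2 - 3g3 + 3g4; adding the scaled basis vectors gives <-15, -5, -13, 0>.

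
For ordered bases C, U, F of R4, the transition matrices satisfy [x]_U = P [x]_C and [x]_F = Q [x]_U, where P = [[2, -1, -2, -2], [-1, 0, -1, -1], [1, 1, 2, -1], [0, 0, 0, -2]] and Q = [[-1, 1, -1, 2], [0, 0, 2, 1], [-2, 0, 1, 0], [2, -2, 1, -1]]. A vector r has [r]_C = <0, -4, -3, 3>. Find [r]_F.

Composing the changes, [r]_F = Q P [r]_C.
Q P = [[-4, 0, -1, -2], [2, 2, 4, -4], [-3, 3, 6, 3], [7, -1, 0, -1]]; applying this to <0, -4, -3, 3> gives <-3, -32, -21, 1>.

<-3, -32, -21, 1>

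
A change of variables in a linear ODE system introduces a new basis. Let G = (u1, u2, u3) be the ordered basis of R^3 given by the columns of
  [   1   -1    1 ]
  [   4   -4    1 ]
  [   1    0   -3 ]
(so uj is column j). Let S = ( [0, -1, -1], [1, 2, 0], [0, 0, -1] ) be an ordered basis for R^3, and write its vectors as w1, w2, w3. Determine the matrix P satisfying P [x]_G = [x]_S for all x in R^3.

Take x = uj: its G-coordinates are the j-th standard unit vector, so P e_j — column j of P — equals [uj]_S.
u1 = -2w1 + w2 + w3, giving column 1 = [-2, 1, 1]; repeating for each j gives P = [[-2, 2, 1], [1, -1, 1], [1, -2, 2]].

[[-2, 2, 1], [1, -1, 1], [1, -2, 2]]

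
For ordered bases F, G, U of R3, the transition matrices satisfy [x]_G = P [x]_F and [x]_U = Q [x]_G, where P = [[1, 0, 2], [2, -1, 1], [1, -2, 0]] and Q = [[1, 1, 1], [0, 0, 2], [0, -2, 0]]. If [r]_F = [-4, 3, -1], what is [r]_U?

[-28, -20, 24]

Composing the changes, [r]_U = Q P [r]_F.
Q P = [[4, -3, 3], [2, -4, 0], [-4, 2, -2]]; applying this to [-4, 3, -1] gives [-28, -20, 24].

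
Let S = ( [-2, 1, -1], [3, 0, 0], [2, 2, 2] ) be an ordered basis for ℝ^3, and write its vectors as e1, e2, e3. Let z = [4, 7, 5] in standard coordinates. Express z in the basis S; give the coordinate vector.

Write z = c_1 e1 + ... + c_3 e3 and solve for the c_i.
Row-reducing the augmented matrix [M | z] gives c = (1, 0, 3).
Check: e1 + 0·e2 + 3e3 = [4, 7, 5].

[1, 0, 3]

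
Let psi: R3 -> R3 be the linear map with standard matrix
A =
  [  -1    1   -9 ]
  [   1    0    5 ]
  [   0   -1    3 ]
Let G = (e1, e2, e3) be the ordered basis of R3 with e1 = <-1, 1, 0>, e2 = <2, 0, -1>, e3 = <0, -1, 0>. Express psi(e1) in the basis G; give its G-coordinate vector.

Column 1 of [psi]_G is the G-coordinate vector of psi(e1).
In standard coordinates psi(e1) = A e1 = <2, -1, -1>.
Converting to G: <2, -1, -1> = 0·e1 + e2 + e3, so the coordinate vector is <0, 1, 1>.

<0, 1, 1>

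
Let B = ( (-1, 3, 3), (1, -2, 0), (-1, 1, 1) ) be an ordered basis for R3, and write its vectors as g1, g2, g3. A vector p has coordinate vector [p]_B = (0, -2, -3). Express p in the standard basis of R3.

The coordinates say p = 0·g1 - 2g2 - 3g3; adding the scaled basis vectors gives (1, 1, -3).

(1, 1, -3)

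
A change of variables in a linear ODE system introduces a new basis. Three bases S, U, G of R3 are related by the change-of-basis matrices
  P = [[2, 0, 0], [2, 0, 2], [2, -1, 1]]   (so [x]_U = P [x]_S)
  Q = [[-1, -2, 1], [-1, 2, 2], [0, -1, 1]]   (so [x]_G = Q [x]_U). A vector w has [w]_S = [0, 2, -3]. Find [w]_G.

First [w]_U = P [w]_S = [0, -6, -5].
Then [w]_G = Q [w]_U = [7, -22, 1].

[7, -22, 1]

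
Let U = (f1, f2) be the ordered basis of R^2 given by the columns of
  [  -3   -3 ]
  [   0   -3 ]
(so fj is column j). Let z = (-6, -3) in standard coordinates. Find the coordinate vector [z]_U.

Write z = c_1 f1 + c_2 f2 and solve for the c_i.
System: -3c_1 - 3c_2 = -6, 0c_1 - 3c_2 = -3; solving gives c_1 = 1, c_2 = 1.
Check: f1 + f2 = (-6, -3).

(1, 1)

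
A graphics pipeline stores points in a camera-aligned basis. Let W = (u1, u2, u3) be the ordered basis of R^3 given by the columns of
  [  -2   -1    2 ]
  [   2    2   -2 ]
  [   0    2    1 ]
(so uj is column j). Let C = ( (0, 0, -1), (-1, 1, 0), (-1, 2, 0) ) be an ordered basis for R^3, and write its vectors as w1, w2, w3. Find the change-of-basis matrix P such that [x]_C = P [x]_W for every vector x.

Column j of P is [uj]_C, since P maps W-coordinates to C-coordinates.
Expressing u1 in C: u1 = 0·w1 + 2w2 + 0·w3, so column 1 of P is (0, 2, 0).
Doing the same for each uj gives P = [[0, -2, -1], [2, 0, -2], [0, 1, 0]].

[[0, -2, -1], [2, 0, -2], [0, 1, 0]]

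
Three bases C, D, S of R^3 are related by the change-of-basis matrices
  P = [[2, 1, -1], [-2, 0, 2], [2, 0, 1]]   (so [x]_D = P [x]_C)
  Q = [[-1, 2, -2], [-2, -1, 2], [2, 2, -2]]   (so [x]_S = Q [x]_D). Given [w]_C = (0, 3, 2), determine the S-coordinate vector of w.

First [w]_D = P [w]_C = (1, 4, 2).
Then [w]_S = Q [w]_D = (3, -2, 6).

(3, -2, 6)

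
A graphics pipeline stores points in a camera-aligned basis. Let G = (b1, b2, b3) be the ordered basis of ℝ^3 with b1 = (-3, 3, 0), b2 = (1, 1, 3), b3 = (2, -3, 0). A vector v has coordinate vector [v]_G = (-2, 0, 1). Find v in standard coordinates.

The coordinates say v = -2b1 + 0·b2 + b3; adding the scaled basis vectors gives (8, -9, 0).

(8, -9, 0)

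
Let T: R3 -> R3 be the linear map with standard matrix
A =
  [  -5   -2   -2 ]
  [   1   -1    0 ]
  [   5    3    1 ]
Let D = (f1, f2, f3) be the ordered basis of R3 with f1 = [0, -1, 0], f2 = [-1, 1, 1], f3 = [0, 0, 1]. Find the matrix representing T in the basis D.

With P the matrix whose columns are f1, ..., f3, [T]_D = P^(-1) A P.
Column by column: T(f1) = A f1 = [2, 1, -3]; its D-coordinates [-3, -2, -1] give column 1.
Continuing for each basis vector yields [T]_D = [[-3, 1, 2], [-2, -1, 2], [-1, 0, -1]].

[[-3, 1, 2], [-2, -1, 2], [-1, 0, -1]]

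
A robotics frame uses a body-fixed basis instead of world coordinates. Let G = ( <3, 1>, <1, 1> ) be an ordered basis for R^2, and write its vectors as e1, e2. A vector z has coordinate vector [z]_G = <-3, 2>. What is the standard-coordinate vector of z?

<-7, -1>

The coordinates say z = -3e1 + 2e2; adding the scaled basis vectors gives <-7, -1>.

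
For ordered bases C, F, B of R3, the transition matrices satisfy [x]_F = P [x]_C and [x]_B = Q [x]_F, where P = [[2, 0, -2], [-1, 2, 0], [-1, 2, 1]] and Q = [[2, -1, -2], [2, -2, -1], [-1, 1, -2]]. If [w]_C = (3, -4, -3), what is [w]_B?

Composing the changes, [w]_B = Q P [w]_C.
Q P = [[7, -6, -6], [7, -6, -5], [-1, -2, 0]]; applying this to (3, -4, -3) gives (63, 60, 5).

(63, 60, 5)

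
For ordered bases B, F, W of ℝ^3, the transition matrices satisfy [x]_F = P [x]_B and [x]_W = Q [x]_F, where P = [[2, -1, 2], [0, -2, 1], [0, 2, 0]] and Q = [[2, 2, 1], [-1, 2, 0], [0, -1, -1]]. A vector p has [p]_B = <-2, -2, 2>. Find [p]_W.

First [p]_F = P [p]_B = <2, 6, -4>.
Then [p]_W = Q [p]_F = <12, 10, -2>.

<12, 10, -2>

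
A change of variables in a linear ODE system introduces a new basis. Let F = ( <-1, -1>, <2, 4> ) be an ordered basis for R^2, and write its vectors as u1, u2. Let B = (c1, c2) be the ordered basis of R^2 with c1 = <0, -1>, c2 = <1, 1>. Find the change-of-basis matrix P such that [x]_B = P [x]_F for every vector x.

Column j of P is [uj]_B, since P maps F-coordinates to B-coordinates.
Expressing u1 in B: u1 = 0·c1 - c2, so column 1 of P is <0, -1>.
Doing the same for each uj gives P = [[0, -2], [-1, 2]].

[[0, -2], [-1, 2]]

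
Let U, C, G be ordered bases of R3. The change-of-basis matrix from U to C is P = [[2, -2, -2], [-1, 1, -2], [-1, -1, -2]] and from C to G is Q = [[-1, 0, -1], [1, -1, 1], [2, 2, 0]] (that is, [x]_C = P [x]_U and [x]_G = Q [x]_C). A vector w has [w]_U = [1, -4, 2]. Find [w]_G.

[-5, 14, -6]

First [w]_C = P [w]_U = [6, -9, -1].
Then [w]_G = Q [w]_C = [-5, 14, -6].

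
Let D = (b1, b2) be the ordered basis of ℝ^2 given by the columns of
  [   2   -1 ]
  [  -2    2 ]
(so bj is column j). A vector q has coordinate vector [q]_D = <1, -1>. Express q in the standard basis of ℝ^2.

<3, -4>

q = M [q]_D, where M has columns b1, b2.
Carrying out the matrix-vector product, q = <3, -4>.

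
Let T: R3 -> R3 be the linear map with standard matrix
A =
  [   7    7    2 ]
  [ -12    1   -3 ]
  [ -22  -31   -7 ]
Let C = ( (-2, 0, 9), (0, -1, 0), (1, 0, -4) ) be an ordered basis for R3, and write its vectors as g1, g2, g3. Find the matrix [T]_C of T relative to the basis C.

[[-3, 3, 2], [3, 1, 0], [-2, -1, 3]]

The j-th column of [T]_C is [T(gj)]_C.
T(g1) = A g1 = (4, -3, -19) = -3g1 + 3g2 - 2g3, so column 1 is (-3, 3, -2).
Repeating for g2, g3 and assembling the columns gives [[-3, 3, 2], [3, 1, 0], [-2, -1, 3]].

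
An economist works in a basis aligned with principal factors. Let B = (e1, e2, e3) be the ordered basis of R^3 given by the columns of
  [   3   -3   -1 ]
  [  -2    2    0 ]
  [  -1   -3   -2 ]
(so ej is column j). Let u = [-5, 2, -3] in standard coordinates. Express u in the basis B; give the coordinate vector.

Write u = c_1 e1 + ... + c_3 e3 and solve for the c_i.
Gaussian elimination on [M | u] yields c = (-1, 0, 2).
Check: -e1 + 0·e2 + 2e3 = [-5, 2, -3].

[-1, 0, 2]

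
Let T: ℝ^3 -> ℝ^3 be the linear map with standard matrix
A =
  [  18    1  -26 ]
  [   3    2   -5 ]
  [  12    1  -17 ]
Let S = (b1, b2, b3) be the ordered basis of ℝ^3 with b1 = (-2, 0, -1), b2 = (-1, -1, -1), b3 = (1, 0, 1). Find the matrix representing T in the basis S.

With P the matrix whose columns are b1, ..., b3, [T]_S = P^(-1) A P.
Column by column: T(b1) = A b1 = (-10, -1, -7); its S-coordinates (3, 1, -3) give column 1.
Continuing for each basis vector yields [T]_S = [[3, -3, 3], [1, 0, 2], [-3, 1, 0]].

[[3, -3, 3], [1, 0, 2], [-3, 1, 0]]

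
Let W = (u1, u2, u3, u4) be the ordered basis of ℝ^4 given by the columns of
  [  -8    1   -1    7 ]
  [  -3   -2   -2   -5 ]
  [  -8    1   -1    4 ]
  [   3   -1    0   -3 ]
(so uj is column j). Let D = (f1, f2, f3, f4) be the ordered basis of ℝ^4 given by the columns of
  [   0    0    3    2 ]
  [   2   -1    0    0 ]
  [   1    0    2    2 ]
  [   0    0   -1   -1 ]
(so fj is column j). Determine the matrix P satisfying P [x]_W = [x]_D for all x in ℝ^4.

[[-2, -1, -1, -2], [-1, 0, 0, 1], [-2, -1, -1, 1], [-1, 2, 1, 2]]

Take x = uj: its W-coordinates are the j-th standard unit vector, so P e_j — column j of P — equals [uj]_D.
u1 = -2f1 - f2 - 2f3 - f4, giving column 1 = (-2, -1, -2, -1); repeating for each j gives P = [[-2, -1, -1, -2], [-1, 0, 0, 1], [-2, -1, -1, 1], [-1, 2, 1, 2]].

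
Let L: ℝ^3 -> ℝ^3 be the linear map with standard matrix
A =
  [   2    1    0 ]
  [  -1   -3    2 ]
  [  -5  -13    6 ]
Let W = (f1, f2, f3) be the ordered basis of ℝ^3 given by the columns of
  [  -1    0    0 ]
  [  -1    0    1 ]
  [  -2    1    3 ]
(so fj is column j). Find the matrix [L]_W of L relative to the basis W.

Let P have columns f1, ..., f3. Then [L]_W = P^(-1) A P.
Here det P = 1, so P^(-1) is integer; computing A P first and then P^(-1)(A P) gives [[3, 0, -1], [3, 0, -3], [3, 2, 2]].

[[3, 0, -1], [3, 0, -3], [3, 2, 2]]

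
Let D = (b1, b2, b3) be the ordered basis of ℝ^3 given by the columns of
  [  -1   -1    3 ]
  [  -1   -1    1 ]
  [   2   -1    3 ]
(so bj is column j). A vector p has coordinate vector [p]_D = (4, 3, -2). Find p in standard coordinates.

(-13, -9, -1)

By definition p = 4b1 + 3b2 - 2b3.
Summing componentwise gives (-13, -9, -1).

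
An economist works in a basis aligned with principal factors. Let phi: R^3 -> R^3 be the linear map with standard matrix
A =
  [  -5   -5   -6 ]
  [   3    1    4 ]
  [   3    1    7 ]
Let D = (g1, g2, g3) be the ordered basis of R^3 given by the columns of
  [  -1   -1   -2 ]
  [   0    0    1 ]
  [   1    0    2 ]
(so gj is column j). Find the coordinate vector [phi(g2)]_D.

(3, -2, -3)

Compute phi(g2) = A g2 = (5, -3, -3) in standard coordinates.
Then write this in D-coordinates: solve for y in y_1 g1 + ... + y_3 g3 = (5, -3, -3).
This gives y = (3, -2, -3), which is column 2 of [phi]_D.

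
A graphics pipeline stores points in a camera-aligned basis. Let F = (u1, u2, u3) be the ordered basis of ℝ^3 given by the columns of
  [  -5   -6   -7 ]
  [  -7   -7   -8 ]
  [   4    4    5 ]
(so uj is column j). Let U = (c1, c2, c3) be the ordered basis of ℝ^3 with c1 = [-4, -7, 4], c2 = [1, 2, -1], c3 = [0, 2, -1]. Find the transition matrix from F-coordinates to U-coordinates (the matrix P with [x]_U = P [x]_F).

[[1, 1, 2], [-1, -2, 1], [1, 2, 2]]

Column j of P is [uj]_U, since P maps F-coordinates to U-coordinates.
Expressing u1 in U: u1 = c1 - c2 + c3, so column 1 of P is [1, -1, 1].
Doing the same for each uj gives P = [[1, 1, 2], [-1, -2, 1], [1, 2, 2]].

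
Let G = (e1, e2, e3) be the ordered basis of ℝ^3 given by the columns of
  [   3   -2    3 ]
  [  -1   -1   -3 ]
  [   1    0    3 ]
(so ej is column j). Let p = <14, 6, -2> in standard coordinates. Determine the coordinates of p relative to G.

Write p = c_1 e1 + ... + c_3 e3 and solve for the c_i.
Solving this 3x3 system gives c = (4, -4, -2).
Check: 4e1 - 4e2 - 2e3 = <14, 6, -2>.

<4, -4, -2>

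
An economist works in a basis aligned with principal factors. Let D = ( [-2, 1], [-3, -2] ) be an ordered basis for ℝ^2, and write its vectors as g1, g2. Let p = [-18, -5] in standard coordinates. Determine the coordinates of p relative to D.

[3, 4]

We seek scalars with c_1 g1 + c_2 g2 = p; equivalently solve M c = p where the columns of M are g1, g2.
System: -2c_1 - 3c_2 = -18, c_1 - 2c_2 = -5; solving gives c_1 = 3, c_2 = 4.
Check: 3g1 + 4g2 = [-18, -5].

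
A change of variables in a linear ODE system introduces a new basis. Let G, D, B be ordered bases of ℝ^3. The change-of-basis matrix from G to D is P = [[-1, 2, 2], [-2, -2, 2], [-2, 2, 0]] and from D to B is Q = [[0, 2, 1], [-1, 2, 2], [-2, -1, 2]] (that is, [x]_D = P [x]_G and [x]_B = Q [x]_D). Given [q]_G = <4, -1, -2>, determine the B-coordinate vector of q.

Composing the changes, [q]_B = Q P [q]_G.
Q P = [[-6, -2, 4], [-7, -2, 2], [0, 2, -6]]; applying this to <4, -1, -2> gives <-30, -30, 10>.

<-30, -30, 10>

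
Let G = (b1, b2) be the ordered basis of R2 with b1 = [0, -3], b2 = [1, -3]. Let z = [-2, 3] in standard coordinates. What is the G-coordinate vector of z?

Write z = c_1 b1 + c_2 b2 and solve for the c_i.
System: 0c_1 + c_2 = -2, -3c_1 - 3c_2 = 3; solving gives c_1 = 1, c_2 = -2.
Check: b1 - 2b2 = [-2, 3].

[1, -2]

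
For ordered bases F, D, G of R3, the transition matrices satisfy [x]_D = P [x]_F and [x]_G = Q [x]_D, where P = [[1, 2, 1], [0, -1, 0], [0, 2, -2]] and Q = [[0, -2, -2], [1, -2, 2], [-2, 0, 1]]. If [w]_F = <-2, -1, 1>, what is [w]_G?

First [w]_D = P [w]_F = <-3, 1, -4>.
Then [w]_G = Q [w]_D = <6, -13, 2>.

<6, -13, 2>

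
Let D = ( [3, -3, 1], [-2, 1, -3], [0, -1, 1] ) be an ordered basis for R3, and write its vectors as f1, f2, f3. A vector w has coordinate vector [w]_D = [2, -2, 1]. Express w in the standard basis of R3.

w = M [w]_D, where M has columns f1, ..., f3.
Carrying out the matrix-vector product, w = [10, -9, 9].

[10, -9, 9]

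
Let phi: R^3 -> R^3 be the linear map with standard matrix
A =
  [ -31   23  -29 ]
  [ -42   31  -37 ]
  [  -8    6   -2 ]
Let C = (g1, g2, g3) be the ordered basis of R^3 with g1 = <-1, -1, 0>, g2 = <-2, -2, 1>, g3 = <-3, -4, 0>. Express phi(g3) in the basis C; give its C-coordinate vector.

Column 3 of [phi]_C is the C-coordinate vector of phi(g3).
In standard coordinates phi(g3) = A g3 = <1, 2, 0>.
Converting to C: <1, 2, 0> = 2g1 + 0·g2 - g3, so the coordinate vector is <2, 0, -1>.

<2, 0, -1>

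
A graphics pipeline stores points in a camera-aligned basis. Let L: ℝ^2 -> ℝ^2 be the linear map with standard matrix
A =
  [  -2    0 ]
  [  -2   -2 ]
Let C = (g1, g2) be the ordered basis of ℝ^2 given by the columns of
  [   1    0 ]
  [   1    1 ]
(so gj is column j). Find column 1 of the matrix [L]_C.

[-2, -2]

Column 1 of [L]_C is the C-coordinate vector of L(g1).
In standard coordinates L(g1) = A g1 = [-2, -4].
Converting to C: [-2, -4] = -2g1 - 2g2, so the coordinate vector is [-2, -2].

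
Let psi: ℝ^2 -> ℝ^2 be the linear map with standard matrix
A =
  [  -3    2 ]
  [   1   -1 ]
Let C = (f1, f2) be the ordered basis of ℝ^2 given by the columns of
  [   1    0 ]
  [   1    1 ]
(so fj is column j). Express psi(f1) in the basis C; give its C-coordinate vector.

Column 1 of [psi]_C is the C-coordinate vector of psi(f1).
In standard coordinates psi(f1) = A f1 = [-1, 0].
Converting to C: [-1, 0] = -f1 + f2, so the coordinate vector is [-1, 1].

[-1, 1]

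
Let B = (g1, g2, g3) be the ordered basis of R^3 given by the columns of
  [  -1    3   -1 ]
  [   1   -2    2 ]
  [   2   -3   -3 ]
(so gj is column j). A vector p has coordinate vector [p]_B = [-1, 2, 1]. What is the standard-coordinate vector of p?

By definition p = -g1 + 2g2 + g3.
Summing componentwise gives [6, -3, -11].

[6, -3, -11]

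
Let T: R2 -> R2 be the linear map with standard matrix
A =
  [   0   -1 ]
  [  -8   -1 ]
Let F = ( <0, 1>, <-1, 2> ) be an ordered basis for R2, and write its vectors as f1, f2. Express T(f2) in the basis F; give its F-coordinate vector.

<2, 2>

Column 2 of [T]_F is the F-coordinate vector of T(f2).
In standard coordinates T(f2) = A f2 = <-2, 6>.
Converting to F: <-2, 6> = 2f1 + 2f2, so the coordinate vector is <2, 2>.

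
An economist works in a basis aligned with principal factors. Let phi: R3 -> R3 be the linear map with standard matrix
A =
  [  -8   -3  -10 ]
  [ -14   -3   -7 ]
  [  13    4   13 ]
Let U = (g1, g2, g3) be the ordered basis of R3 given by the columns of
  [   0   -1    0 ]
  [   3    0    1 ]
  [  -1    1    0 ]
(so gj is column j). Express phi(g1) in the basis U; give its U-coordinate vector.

[0, -1, -2]

Compute phi(g1) = A g1 = [1, -2, -1] in standard coordinates.
Then write this in U-coordinates: solve for y in y_1 g1 + ... + y_3 g3 = [1, -2, -1].
This gives y = [0, -1, -2], which is column 1 of [phi]_U.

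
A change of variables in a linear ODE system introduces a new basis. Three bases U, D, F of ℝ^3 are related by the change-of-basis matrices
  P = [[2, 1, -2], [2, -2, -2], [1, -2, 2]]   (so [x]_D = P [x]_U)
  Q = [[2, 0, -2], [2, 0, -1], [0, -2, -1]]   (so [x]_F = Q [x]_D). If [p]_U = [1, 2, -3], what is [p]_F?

[38, 29, 1]

Composing the changes, [p]_F = Q P [p]_U.
Q P = [[2, 6, -8], [3, 4, -6], [-5, 6, 2]]; applying this to [1, 2, -3] gives [38, 29, 1].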